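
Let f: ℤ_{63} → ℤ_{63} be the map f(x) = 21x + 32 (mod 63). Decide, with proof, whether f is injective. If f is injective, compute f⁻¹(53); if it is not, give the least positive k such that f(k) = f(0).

We have gcd(21, 63) = 21 > 1. Taking a = 0 and b = 3: f(0) = 32 and f(3) = 21·3 + 32 = 95 ≡ 32 (mod 63).
So f(0) = f(3) while 0 ≠ 3, therefore f is not injective.
Since f is not injective, we find the least positive k with f(k) = f(0): this means 21k ≡ 0 (mod 63), i.e. 63 ∣ 21k. Since gcd(21, 63) = 21, dividing through by 21 this holds exactly when 3 ∣ k.
The smallest positive such k is 3.

3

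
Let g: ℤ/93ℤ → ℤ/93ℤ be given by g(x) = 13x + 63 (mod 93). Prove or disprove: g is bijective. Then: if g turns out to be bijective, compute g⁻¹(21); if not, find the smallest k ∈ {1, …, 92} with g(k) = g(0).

54

Suppose g(x_1) = g(x_2) in ℤ/93ℤ. Then 13x_1 + 63 ≡ 13x_2 + 63 (mod 93), hence 13(x_1 − x_2) ≡ 0 (mod 93).
Since gcd(13, 93) = 1, 13 is invertible modulo 93, thus x_1 − x_2 ≡ 0 (mod 93), i.e. x_1 = x_2.
We now compute 13⁻¹ mod 93 explicitly. Euclid's algorithm: 93 = 7·13 + 2, 13 = 6·2 + 1; back-substituting gives 1 = 43·13 − 6·93, so 13⁻¹ ≡ 43 (mod 93).
For any y ∈ ℤ/93ℤ, x = 43(y − 63) mod 93 satisfies g(x) = 13·43(y − 63) + 63 ≡ y (since 13·43 ≡ 1 mod 93). So every y has a preimage.
Therefore g is bijective.
Since g is bijective, we find g⁻¹(21): we need 13x ≡ 21 − 63 ≡ 51 (mod 93). Using 13⁻¹ = 43: x ≡ 43·51 = 2193 = 23·93 + 54, so x = 54.
Check: g(54) = 13·54 + 63 = 765 = 8·93 + 21 ≡ 21 (mod 93).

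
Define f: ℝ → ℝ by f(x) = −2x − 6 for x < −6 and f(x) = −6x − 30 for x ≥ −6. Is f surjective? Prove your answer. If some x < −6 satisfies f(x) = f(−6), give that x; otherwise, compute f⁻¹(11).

Both pieces are strictly decreasing (slopes −2 and −6), so each is injective on its own interval.
The left piece maps (−∞, −6) onto (6, ∞); the right piece maps [−6, ∞) onto (−∞, 6].
These images together cover ℝ, so f is surjective.
Because the two images are disjoint, no x < −6 has f(x) = f(−6), so we compute f⁻¹(11): 11 lies in (6, ∞), so solve −2x − 6 = 11: x = (11 + 6)/(−2) = −17/2.

-17/2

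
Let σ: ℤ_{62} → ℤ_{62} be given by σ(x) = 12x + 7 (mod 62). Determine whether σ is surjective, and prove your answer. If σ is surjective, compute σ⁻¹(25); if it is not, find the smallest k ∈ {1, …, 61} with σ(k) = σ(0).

Since gcd(12, 62) = 2, we have 12x ≡ 0 (mod 2) for all x, so σ(x) ≡ 1 (mod 2).
But 0 ≢ 1 (mod 2), so 0 ∈ ℤ_{62} has no preimage. Hence σ is not surjective.
Since σ is not surjective, we find the least positive k with σ(k) = σ(0): this means 12k ≡ 0 (mod 62), i.e. 62 ∣ 12k. Since gcd(12, 62) = 2, dividing through by 2 this holds exactly when 31 ∣ 6k, and as gcd(6, 31) = 1, exactly when 31 ∣ k.
The smallest positive such k is 31.

31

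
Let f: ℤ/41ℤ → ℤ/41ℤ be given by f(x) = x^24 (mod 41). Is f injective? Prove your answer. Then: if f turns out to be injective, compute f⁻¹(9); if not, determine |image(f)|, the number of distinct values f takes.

6

f(1) = 1^24 = 1.
f(3): Repeated squaring mod 41: 3^1 ≡ 3, 3^2 ≡ 3² = 9, 3^4 ≡ 9² = 81 ≡ 40, 3^8 ≡ 40² = 1600 ≡ 1, 3^16 ≡ 1² = 1. Since 24 = 16 + 8, 3^24 ≡ 1·1: 1·1 = 1. So 3^24 ≡ 1 (mod 41).
So f(1) = f(3) = 1 while 1 ≠ 3, hence f is not injective.
Since f is not injective, we determine |image(f)|. Computing x^24 mod 41 for each x (by repeated squaring, reducing mod 41 at every step), the values f(0), f(1), …, f(40) are: 0, 1, 16, 1, 10, 10, 16, 18, 37, 1, 37, 37, 10, 16, 1, 10, 18, 37, 16, 18, 18, 18, 18, 16, 37, 18, 10, 1, 16, 10, 37, 37, 1, 37, 18, 16, 10, 10, 1, 16, 1.
The distinct values are {0, 1, 10, 16, 18, 37}; there are 6 of them.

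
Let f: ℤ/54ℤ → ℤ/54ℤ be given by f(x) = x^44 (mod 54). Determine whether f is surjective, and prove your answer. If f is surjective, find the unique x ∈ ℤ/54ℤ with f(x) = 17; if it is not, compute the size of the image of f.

f(0) = 0^44 = 0.
f(6): Repeated squaring mod 54: 6^1 ≡ 6, 6^2 ≡ 6² = 36, 6^4 ≡ 36² = 1296 ≡ 0, 6^8 ≡ 0² = 0, 6^16 ≡ 0² = 0, 6^32 ≡ 0² = 0. Since 44 = 32 + 8 + 4, 6^44 ≡ 0·0·0: 0·0 = 0, then 0·0 = 0. So 6^44 ≡ 0 (mod 54).
So f(0) = f(6) = 0 while 0 ≠ 6, so f is not injective.
A non-injective map from the 54-element set ℤ/54ℤ to itself takes at most 53 distinct values, so it cannot be surjective. Therefore f is not surjective.
Since f is not surjective, we determine |image(f)|. Computing x^44 mod 54 for each x (by repeated squaring, reducing mod 54 at every step), the values f(0), f(1), …, f(53) are: 0, 1, 40, 27, 34, 43, 0, 31, 10, 27, 46, 49, 0, 25, 52, 27, 22, 19, 0, 37, 4, 27, 16, 7, 0, 13, 28, 27, 28, 13, 0, 7, 16, 27, 4, 37, 0, 19, 22, 27, 52, 25, 0, 49, 46, 27, 10, 31, 0, 43, 34, 27, 40, 1.
The distinct values are {0, 1, 4, 7, 10, 13, 16, 19, 22, 25, 27, 28, 31, 34, 37, 40, 43, 46, 49, 52}; there are 20 of them.

20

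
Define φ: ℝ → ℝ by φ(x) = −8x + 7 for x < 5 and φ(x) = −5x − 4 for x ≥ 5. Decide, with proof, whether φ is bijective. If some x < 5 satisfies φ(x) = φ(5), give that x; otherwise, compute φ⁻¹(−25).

Both pieces are strictly decreasing (slopes −8 and −5), so each is injective on its own interval.
The left piece maps (−∞, 5) onto (−33, ∞); the right piece maps [5, ∞) onto (−∞, −29].
These images overlap. In particular φ(5) = −29 (right piece), and solving −8x + 7 = −29 on the left piece gives x = 9/2 < 5.
So φ(9/2) = φ(5) with 9/2 ≠ 5, and φ is not injective, hence not bijective. This x = 9/2 is the requested value below 5.

9/2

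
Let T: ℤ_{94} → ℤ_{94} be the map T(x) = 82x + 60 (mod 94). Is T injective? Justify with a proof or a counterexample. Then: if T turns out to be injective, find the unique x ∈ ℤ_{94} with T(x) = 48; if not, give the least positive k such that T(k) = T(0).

47

Recall that injectivity means: for all s, t in the domain, T(s) = T(t) implies s = t.
We have gcd(82, 94) = 2 > 1. Taking s = 0 and t = 47: T(0) = 60 and T(47) = 82·47 + 60 = 3914 ≡ 60 (mod 94).
So T(0) = T(47) while 0 ≠ 47, so T is not injective.
Since T is not injective, we find the least positive k with T(k) = T(0): this means 82k ≡ 0 (mod 94), i.e. 94 ∣ 82k. Since gcd(82, 94) = 2, dividing through by 2 this holds exactly when 47 ∣ 41k, and as gcd(41, 47) = 1, exactly when 47 ∣ k.
The smallest positive such k is 47.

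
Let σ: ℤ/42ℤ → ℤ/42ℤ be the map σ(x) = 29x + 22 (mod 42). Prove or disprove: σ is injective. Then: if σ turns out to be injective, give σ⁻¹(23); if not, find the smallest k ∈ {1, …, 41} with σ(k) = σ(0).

Suppose σ(x_1) = σ(x_2) in ℤ/42ℤ. Then 29x_1 + 22 ≡ 29x_2 + 22 (mod 42), therefore 29(x_1 − x_2) ≡ 0 (mod 42).
Since gcd(29, 42) = 1, 29 is invertible modulo 42, therefore x_1 − x_2 ≡ 0 (mod 42), i.e. x_1 = x_2.
Thus σ is injective.
We now compute 29⁻¹ mod 42 explicitly. Euclid's algorithm: 42 = 1·29 + 13, 29 = 2·13 + 3, 13 = 4·3 + 1; back-substituting gives 1 = 29·29 − 20·42, so 29⁻¹ ≡ 29 (mod 42).
Since σ is injective, we find σ⁻¹(23): we need 29x ≡ 23 − 22 ≡ 1 (mod 42). Using 29⁻¹ = 29: x ≡ 29·1 = 29, so x = 29.
Check: σ(29) = 29·29 + 22 = 863 = 20·42 + 23 ≡ 23 (mod 42).

29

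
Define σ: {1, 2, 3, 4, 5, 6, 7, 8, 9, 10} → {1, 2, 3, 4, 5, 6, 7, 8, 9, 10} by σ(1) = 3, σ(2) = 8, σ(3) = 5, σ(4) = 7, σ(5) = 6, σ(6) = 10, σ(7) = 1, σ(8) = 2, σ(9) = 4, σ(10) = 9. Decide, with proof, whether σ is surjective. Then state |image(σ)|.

Every element of the codomain has a preimage: 1 = σ(7), 2 = σ(8), 3 = σ(1), 4 = σ(9), 5 = σ(3), 6 = σ(5), 7 = σ(4), 8 = σ(2), 9 = σ(10), 10 = σ(6).
Hence σ is surjective.
The image of σ is {1, 2, 3, 4, 5, 6, 7, 8, 9, 10}, which has 10 elements.

10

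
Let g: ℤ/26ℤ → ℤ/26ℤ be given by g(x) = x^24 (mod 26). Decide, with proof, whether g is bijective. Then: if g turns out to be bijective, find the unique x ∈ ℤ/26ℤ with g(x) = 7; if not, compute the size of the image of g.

g(1) = 1^24 = 1.
g(3): Repeated squaring mod 26: 3^1 ≡ 3, 3^2 ≡ 3² = 9, 3^4 ≡ 9² = 81 ≡ 3, 3^8 ≡ 3² = 9, 3^16 ≡ 9² = 81 ≡ 3. Since 24 = 16 + 8, 3^24 ≡ 3·9: 3·9 = 27 ≡ 1. So 3^24 ≡ 1 (mod 26).
So g(1) = g(3) = 1 while 1 ≠ 3, so g is not injective, hence not bijective.
Since g is not bijective, we determine |image(g)|. Computing x^24 mod 26 for each x (by repeated squaring, reducing mod 26 at every step), the values g(0), g(1), …, g(25) are: 0, 1, 14, 1, 14, 1, 14, 1, 14, 1, 14, 1, 14, 13, 14, 1, 14, 1, 14, 1, 14, 1, 14, 1, 14, 1.
The distinct values are {0, 1, 13, 14}; there are 4 of them.

4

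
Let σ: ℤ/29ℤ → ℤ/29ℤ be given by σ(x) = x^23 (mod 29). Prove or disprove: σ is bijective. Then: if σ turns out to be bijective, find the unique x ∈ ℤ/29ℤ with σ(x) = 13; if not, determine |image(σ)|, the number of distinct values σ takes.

4

Since 29 is prime, the nonzero elements of ℤ/29ℤ form a cyclic group of order 28.
As gcd(23, 28) = 1, raising to the 23rd power is a bijection on this group: if x_1^23 ≡ x_2^23 then (x_1x_2^{−1})^23 = 1, and the only element of order dividing gcd(23, 28) = 1 is 1, so x_1 = x_2.
With σ(0) = 0 this makes σ injective on all of ℤ/29ℤ, hence bijective (finite equal-size domain and codomain). In particular σ is bijective.
Since σ is bijective, we find the preimage of 13. The inverse of x ↦ x^23 on (ℤ/29ℤ)^× is x ↦ x^11, because 23·11 = 253 = 9·28 + 1 ≡ 1 (mod 28) and x^{28} = 1 for x ≠ 0 (Fermat). So σ⁻¹(13) = 13^11 mod 29.
Repeated squaring mod 29: 13^1 ≡ 13, 13^2 ≡ 13² = 169 ≡ 24, 13^4 ≡ 24² = 576 ≡ 25, 13^8 ≡ 25² = 625 ≡ 16. Since 11 = 8 + 2 + 1, 13^11 ≡ 16·24·13: 16·24 = 384 ≡ 7, then 7·13 = 91 ≡ 4. So 13^11 ≡ 4 (mod 29).
Hence σ⁻¹(13) = 4.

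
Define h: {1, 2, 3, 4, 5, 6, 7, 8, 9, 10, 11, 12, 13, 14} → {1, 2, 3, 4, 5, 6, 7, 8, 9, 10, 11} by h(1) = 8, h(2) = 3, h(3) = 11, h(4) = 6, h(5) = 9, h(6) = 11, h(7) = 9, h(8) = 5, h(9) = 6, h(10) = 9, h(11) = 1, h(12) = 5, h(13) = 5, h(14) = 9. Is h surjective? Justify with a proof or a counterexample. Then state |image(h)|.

7

No element maps to 2, so h is not surjective.
The image of h is {1, 3, 5, 6, 8, 9, 11}, which has 7 elements.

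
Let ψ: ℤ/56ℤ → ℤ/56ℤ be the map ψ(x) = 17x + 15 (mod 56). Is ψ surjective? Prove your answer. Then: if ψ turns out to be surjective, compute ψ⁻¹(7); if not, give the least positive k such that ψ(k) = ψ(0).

16

By definition, ψ is surjective if every y in the codomain equals ψ(x) for some x in the domain.
Since gcd(17, 56) = 1, 17 is invertible modulo 56. Euclid's algorithm: 56 = 3·17 + 5, 17 = 3·5 + 2, 5 = 2·2 + 1; back-substituting gives 1 = 33·17 − 10·56, so 17⁻¹ ≡ 33 (mod 56).
Then y ↦ 33(y − 15) is a two-sided inverse to ψ, so every y ∈ ℤ/56ℤ has a preimage.
Thus ψ is surjective.
Since ψ is surjective, we compute ψ⁻¹(7): solve 17x + 15 ≡ 7 (mod 56), i.e. 17x ≡ 48 (mod 56).
Multiplying by 17⁻¹ = 33 gives x ≡ 33·48 = 1584 = 28·56 + 16 ≡ 16 (mod 56).
Check: ψ(16) = 17·16 + 15 = 287 = 5·56 + 7 ≡ 7 (mod 56).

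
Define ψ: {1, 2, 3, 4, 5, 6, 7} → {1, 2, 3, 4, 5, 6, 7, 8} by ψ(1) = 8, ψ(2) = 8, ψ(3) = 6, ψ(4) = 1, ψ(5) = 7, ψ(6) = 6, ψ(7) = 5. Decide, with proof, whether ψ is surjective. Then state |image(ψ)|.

5

No element maps to 2, so ψ is not surjective.
The image of ψ is {1, 5, 6, 7, 8}, which has 5 elements.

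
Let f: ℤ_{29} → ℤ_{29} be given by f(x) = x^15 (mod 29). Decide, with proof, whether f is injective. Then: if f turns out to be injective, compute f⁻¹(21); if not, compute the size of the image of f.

Since 29 is prime, the nonzero elements of ℤ_{29} form a cyclic group of order 28.
As gcd(15, 28) = 1, raising to the 15th power is a bijection on this group: if u^15 ≡ v^15 then (uv^{−1})^15 = 1, and the only element of order dividing gcd(15, 28) = 1 is 1, so u = v.
With f(0) = 0 this makes f injective on all of ℤ_{29}, hence bijective (finite equal-size domain and codomain). In particular f is injective.
Since f is injective, we find the preimage of 21. The inverse of x ↦ x^15 on (ℤ_{29})^× is x ↦ x^15, because 15·15 = 225 = 8·28 + 1 ≡ 1 (mod 28) and x^{28} = 1 for x ≠ 0 (Fermat). So f⁻¹(21) = 21^15 mod 29.
Repeated squaring mod 29: 21^1 ≡ 21, 21^2 ≡ 21² = 441 ≡ 6, 21^4 ≡ 6² = 36 ≡ 7, 21^8 ≡ 7² = 49 ≡ 20. Since 15 = 8 + 4 + 2 + 1, 21^15 ≡ 20·7·6·21: 20·7 = 140 ≡ 24, then 24·6 = 144 ≡ 28, then 28·21 = 588 ≡ 8. So 21^15 ≡ 8 (mod 29).
Hence f⁻¹(21) = 8.

8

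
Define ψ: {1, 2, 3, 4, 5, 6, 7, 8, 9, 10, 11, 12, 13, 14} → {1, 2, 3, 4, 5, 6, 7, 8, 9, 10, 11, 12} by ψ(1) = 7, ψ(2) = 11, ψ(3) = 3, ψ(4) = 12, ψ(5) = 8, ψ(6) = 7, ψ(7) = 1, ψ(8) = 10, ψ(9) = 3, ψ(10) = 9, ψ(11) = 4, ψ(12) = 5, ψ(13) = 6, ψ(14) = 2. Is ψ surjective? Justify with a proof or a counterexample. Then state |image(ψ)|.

Every element of the codomain has a preimage: 1 = ψ(7), 2 = ψ(14), 3 = ψ(3), 4 = ψ(11), 5 = ψ(12), 6 = ψ(13), 7 = ψ(1), 8 = ψ(5), 9 = ψ(10), 10 = ψ(8), 11 = ψ(2), 12 = ψ(4).
Hence ψ is surjective.
The image of ψ is {1, 2, 3, 4, 5, 6, 7, 8, 9, 10, 11, 12}, which has 12 elements.

12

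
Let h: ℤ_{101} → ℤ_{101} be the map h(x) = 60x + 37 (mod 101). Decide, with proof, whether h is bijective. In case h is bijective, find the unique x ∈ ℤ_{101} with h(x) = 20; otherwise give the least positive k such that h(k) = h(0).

If h(a) = h(b), then 60a ≡ 60b (mod 101). Because gcd(60, 101) = 1, we may cancel 60 to get a ≡ b (mod 101).
We now compute 60⁻¹ mod 101 explicitly. Euclid's algorithm: 101 = 1·60 + 41, 60 = 1·41 + 19, 41 = 2·19 + 3, 19 = 6·3 + 1; back-substituting gives 1 = 32·60 − 19·101, so 60⁻¹ ≡ 32 (mod 101).
Then y ↦ 32(y − 37) is a two-sided inverse to h, so every y ∈ ℤ_{101} has a preimage.
Therefore h is bijective.
Since h is bijective, we find h⁻¹(20): we need 60x ≡ 20 − 37 ≡ 84 (mod 101). Using 60⁻¹ = 32: x ≡ 32·84 = 2688 = 26·101 + 62, so x = 62.
Check: h(62) = 60·62 + 37 = 3757 = 37·101 + 20 ≡ 20 (mod 101).

62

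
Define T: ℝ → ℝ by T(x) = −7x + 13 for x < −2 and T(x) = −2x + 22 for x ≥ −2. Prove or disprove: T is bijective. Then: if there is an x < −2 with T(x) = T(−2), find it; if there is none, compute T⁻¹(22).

0

Both pieces are strictly decreasing (slopes −7 and −2), so each is injective on its own interval.
The left piece maps (−∞, −2) onto (27, ∞); the right piece maps [−2, ∞) onto (−∞, 26].
The images leave a gap (27 has no preimage), so T is not surjective, hence not bijective.
Because the two images are disjoint, no x < −2 has T(x) = T(−2), so we compute T⁻¹(22): 22 lies in (−∞, 26], so solve −2x + 22 = 22: x = (22 − 22)/(−2) = 0.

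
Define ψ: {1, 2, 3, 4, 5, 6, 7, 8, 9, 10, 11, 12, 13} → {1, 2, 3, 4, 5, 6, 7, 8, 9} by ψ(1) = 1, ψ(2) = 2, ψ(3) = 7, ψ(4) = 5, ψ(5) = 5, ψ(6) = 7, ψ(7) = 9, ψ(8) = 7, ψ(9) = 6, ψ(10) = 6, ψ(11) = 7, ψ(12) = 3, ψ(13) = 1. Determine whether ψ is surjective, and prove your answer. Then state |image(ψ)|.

No element maps to 4, so ψ is not surjective.
The image of ψ is {1, 2, 3, 5, 6, 7, 9}, which has 7 elements.

7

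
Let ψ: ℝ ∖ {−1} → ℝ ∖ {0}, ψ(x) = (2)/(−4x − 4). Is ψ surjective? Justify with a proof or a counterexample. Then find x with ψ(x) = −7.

-13/14

For any y ≠ 0, solving y(−4x − 4) = 2 for x gives a well-defined x ≠ −1. So ψ is surjective.
Solving ψ(x) = −7: cross-multiplying gives 2 = −7(−4x − 4), which rearranges to −28x = 26, so x = −13/14.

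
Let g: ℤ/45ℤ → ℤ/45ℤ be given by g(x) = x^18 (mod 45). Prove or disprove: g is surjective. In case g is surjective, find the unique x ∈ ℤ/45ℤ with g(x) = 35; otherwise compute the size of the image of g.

6

g(1) = 1^18 = 1.
g(4): Repeated squaring mod 45: 4^1 ≡ 4, 4^2 ≡ 4² = 16, 4^4 ≡ 16² = 256 ≡ 31, 4^8 ≡ 31² = 961 ≡ 16, 4^16 ≡ 16² = 256 ≡ 31. Since 18 = 16 + 2, 4^18 ≡ 31·16: 31·16 = 496 ≡ 1. So 4^18 ≡ 1 (mod 45).
So g(1) = g(4) = 1 while 1 ≠ 4, therefore g is not injective.
A non-injective map from the 45-element set ℤ/45ℤ to itself takes at most 44 distinct values, so it cannot be surjective. So g is not surjective.
Since g is not surjective, we determine |image(g)|. Computing x^18 mod 45 for each x (by repeated squaring, reducing mod 45 at every step), the values g(0), g(1), …, g(44) are: 0, 1, 19, 9, 1, 10, 36, 19, 19, 36, 10, 1, 9, 19, 1, 0, 1, 19, 9, 1, 10, 36, 19, 19, 36, 10, 1, 9, 19, 1, 0, 1, 19, 9, 1, 10, 36, 19, 19, 36, 10, 1, 9, 19, 1.
The distinct values are {0, 1, 9, 10, 19, 36}; there are 6 of them.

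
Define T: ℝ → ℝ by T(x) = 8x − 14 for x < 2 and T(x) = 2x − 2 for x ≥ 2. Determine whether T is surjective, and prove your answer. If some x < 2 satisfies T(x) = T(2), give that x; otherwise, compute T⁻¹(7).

Both pieces are strictly increasing (slopes 8 and 2), so each is injective on its own interval.
The left piece maps (−∞, 2) onto (−∞, 2); the right piece maps [2, ∞) onto [2, ∞).
These images together cover ℝ, so T is surjective.
Because the two images are disjoint, no x < 2 has T(x) = T(2), so we compute T⁻¹(7): 7 lies in [2, ∞), so solve 2x − 2 = 7: x = (7 + 2)/2 = 9/2.

9/2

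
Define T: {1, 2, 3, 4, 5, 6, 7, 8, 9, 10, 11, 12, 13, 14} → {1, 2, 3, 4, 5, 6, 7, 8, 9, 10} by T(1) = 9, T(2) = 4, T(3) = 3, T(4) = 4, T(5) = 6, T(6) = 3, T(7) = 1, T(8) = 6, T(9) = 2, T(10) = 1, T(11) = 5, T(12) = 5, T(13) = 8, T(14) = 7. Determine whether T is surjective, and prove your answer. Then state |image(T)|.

No element maps to 10, so T is not surjective.
The image of T is {1, 2, 3, 4, 5, 6, 7, 8, 9}, which has 9 elements.

9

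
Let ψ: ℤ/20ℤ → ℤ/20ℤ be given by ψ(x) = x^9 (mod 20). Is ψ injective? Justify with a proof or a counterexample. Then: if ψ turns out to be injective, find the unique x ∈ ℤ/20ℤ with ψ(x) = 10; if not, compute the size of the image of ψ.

15

ψ(0) = 0^9 = 0.
ψ(10): Repeated squaring mod 20: 10^1 ≡ 10, 10^2 ≡ 10² = 100 ≡ 0, 10^4 ≡ 0² = 0, 10^8 ≡ 0² = 0. Since 9 = 8 + 1, 10^9 ≡ 0·10: 0·10 = 0. So 10^9 ≡ 0 (mod 20).
So ψ(0) = ψ(10) = 0 while 0 ≠ 10, so ψ is not injective.
Since ψ is not injective, we determine |image(ψ)|. Computing x^9 mod 20 for each x (by repeated squaring, reducing mod 20 at every step), the values ψ(0), ψ(1), …, ψ(19) are: 0, 1, 12, 3, 4, 5, 16, 7, 8, 9, 0, 11, 12, 13, 4, 15, 16, 17, 8, 19.
The distinct values are {0, 1, 3, 4, 5, 7, 8, 9, 11, 12, 13, 15, 16, 17, 19}; there are 15 of them.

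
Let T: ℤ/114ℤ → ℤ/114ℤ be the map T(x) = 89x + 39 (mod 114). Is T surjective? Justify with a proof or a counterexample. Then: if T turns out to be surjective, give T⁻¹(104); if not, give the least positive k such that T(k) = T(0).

43

Recall: T is surjective if every y in the codomain equals T(x) for some x in the domain.
Since gcd(89, 114) = 1, 89 is invertible modulo 114. Euclid's algorithm: 114 = 1·89 + 25, 89 = 3·25 + 14, 25 = 1·14 + 11, 14 = 1·11 + 3, 11 = 3·3 + 2, 3 = 1·2 + 1; back-substituting gives 1 = 41·89 − 32·114, so 89⁻¹ ≡ 41 (mod 114).
For any y ∈ ℤ/114ℤ, x = 41(y − 39) mod 114 satisfies T(x) = 89·41(y − 39) + 39 ≡ y (since 89·41 ≡ 1 mod 114). So every y has a preimage.
Thus T is surjective.
Since T is surjective, we compute T⁻¹(104): solve 89x + 39 ≡ 104 (mod 114), i.e. 89x ≡ 65 (mod 114).
Multiplying by 89⁻¹ = 41 gives x ≡ 41·65 = 2665 = 23·114 + 43 ≡ 43 (mod 114).
Check: T(43) = 89·43 + 39 = 3866 = 33·114 + 104 ≡ 104 (mod 114).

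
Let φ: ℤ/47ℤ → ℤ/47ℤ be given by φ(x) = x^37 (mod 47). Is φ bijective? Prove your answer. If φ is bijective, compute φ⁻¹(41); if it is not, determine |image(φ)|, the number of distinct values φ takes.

Since 47 is prime, the nonzero elements of ℤ/47ℤ form a cyclic group of order 46.
As gcd(37, 46) = 1, raising to the 37th power is a bijection on this group: if u^37 ≡ v^37 then (uv^{−1})^37 = 1, and the only element of order dividing gcd(37, 46) = 1 is 1, so u = v.
With φ(0) = 0 this makes φ injective on all of ℤ/47ℤ, hence bijective (finite equal-size domain and codomain). In particular φ is bijective.
Since φ is bijective, we find the preimage of 41. The inverse of x ↦ x^37 on (ℤ/47ℤ)^× is x ↦ x^5, because 37·5 = 185 = 4·46 + 1 ≡ 1 (mod 46) and x^{46} = 1 for x ≠ 0 (Fermat). So φ⁻¹(41) = 41^5 mod 47.
Repeated squaring mod 47: 41^1 ≡ 41, 41^2 ≡ 41² = 1681 ≡ 36, 41^4 ≡ 36² = 1296 ≡ 27. Since 5 = 4 + 1, 41^5 ≡ 27·41: 27·41 = 1107 ≡ 26. So 41^5 ≡ 26 (mod 47).
Hence φ⁻¹(41) = 26.

26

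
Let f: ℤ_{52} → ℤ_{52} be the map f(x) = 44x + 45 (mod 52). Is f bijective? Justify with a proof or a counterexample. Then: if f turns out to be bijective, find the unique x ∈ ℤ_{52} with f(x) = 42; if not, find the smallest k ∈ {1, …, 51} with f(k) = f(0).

Recall: f is injective if f(a) = f(b) implies a = b.
We have gcd(44, 52) = 4 > 1. Taking a = 0 and b = 13: f(0) = 45 and f(13) = 44·13 + 45 = 617 ≡ 45 (mod 52).
So f(0) = f(13) while 0 ≠ 13, so f is not injective, hence not bijective.
Since f is not bijective, we find the least positive k with f(k) = f(0): this means 44k ≡ 0 (mod 52), i.e. 52 ∣ 44k. Since gcd(44, 52) = 4, dividing through by 4 this holds exactly when 13 ∣ 11k, and as gcd(11, 13) = 1, exactly when 13 ∣ k.
The smallest positive such k is 13.

13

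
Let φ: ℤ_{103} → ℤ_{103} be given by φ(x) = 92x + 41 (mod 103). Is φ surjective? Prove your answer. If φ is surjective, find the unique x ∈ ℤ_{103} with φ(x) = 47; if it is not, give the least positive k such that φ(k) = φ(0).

Recall that φ is surjective if every y in the codomain equals φ(x) for some x in the domain.
Since gcd(92, 103) = 1, 92 is invertible modulo 103. Euclid's algorithm: 103 = 1·92 + 11, 92 = 8·11 + 4, 11 = 2·4 + 3, 4 = 1·3 + 1; back-substituting gives 1 = 28·92 − 25·103, so 92⁻¹ ≡ 28 (mod 103).
Then y ↦ 28(y − 41) is a two-sided inverse to φ, so every y ∈ ℤ_{103} has a preimage.
So φ is surjective.
Since φ is surjective, we compute φ⁻¹(47): solve 92x + 41 ≡ 47 (mod 103), i.e. 92x ≡ 6 (mod 103).
Multiplying by 92⁻¹ = 28 gives x ≡ 28·6 = 168 = 1·103 + 65 ≡ 65 (mod 103).
Check: φ(65) = 92·65 + 41 = 6021 = 58·103 + 47 ≡ 47 (mod 103).

65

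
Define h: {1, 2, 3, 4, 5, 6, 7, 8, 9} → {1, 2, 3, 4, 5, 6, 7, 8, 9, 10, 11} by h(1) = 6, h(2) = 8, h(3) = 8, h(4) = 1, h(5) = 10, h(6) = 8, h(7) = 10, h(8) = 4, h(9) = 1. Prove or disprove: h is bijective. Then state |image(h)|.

h(2) = 8 = h(3) with 2 ≠ 3, so h is not injective, hence not bijective.
The image of h is {1, 4, 6, 8, 10}, which has 5 elements.

5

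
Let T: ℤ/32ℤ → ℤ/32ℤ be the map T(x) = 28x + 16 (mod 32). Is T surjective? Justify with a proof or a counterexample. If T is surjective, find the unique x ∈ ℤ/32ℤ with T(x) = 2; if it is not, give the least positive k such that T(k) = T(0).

8

Since gcd(28, 32) = 4, we have 28x ≡ 0 (mod 4) for all x, so T(x) ≡ 0 (mod 4).
But 1 ≢ 0 (mod 4), so 1 ∈ ℤ/32ℤ has no preimage. So T is not surjective.
Since T is not surjective, we find the least positive k with T(k) = T(0): this means 28k ≡ 0 (mod 32), i.e. 32 ∣ 28k. Since gcd(28, 32) = 4, dividing through by 4 this holds exactly when 8 ∣ 7k, and as gcd(7, 8) = 1, exactly when 8 ∣ k.
The smallest positive such k is 8.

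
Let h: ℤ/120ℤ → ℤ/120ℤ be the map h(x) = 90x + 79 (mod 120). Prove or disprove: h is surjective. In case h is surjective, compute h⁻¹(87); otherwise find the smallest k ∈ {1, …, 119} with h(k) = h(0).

4

Since gcd(90, 120) = 30, we have 90x ≡ 0 (mod 30) for all x, so h(x) ≡ 19 (mod 30).
But 0 ≢ 19 (mod 30), so 0 ∈ ℤ/120ℤ has no preimage. Hence h is not surjective.
Since h is not surjective, we find the least positive k with h(k) = h(0): this means 90k ≡ 0 (mod 120), i.e. 120 ∣ 90k. Since gcd(90, 120) = 30, dividing through by 30 this holds exactly when 4 ∣ 3k, and as gcd(3, 4) = 1, exactly when 4 ∣ k.
The smallest positive such k is 4.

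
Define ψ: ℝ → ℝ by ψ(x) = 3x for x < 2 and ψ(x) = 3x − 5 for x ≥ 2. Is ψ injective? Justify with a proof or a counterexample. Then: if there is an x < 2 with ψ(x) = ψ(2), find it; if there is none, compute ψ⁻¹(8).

1/3

Both pieces are strictly increasing (slopes 3 and 3), so each is injective on its own interval.
The left piece maps (−∞, 2) onto (−∞, 6); the right piece maps [2, ∞) onto [1, ∞).
These images overlap. In particular ψ(2) = 1 (right piece), and solving 3x = 1 on the left piece gives x = 1/3 < 2.
So ψ(1/3) = ψ(2) with 1/3 ≠ 2, and ψ is not injective. This x = 1/3 is the requested value below 2.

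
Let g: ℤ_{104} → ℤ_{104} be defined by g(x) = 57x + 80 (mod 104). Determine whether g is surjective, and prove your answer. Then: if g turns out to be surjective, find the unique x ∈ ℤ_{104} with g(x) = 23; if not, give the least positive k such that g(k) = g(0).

Recall that g is surjective if every y in the codomain equals g(x) for some x in the domain.
Since gcd(57, 104) = 1, 57 is invertible modulo 104. Euclid's algorithm: 104 = 1·57 + 47, 57 = 1·47 + 10, 47 = 4·10 + 7, 10 = 1·7 + 3, 7 = 2·3 + 1; back-substituting gives 1 = 73·57 − 40·104, so 57⁻¹ ≡ 73 (mod 104).
For any y ∈ ℤ_{104}, x = 73(y − 80) mod 104 satisfies g(x) = 57·73(y − 80) + 80 ≡ y (since 57·73 ≡ 1 mod 104). So every y has a preimage.
Thus g is surjective.
Since g is surjective, we compute g⁻¹(23): solve 57x + 80 ≡ 23 (mod 104), i.e. 57x ≡ 47 (mod 104).
Multiplying by 57⁻¹ = 73 gives x ≡ 73·47 = 3431 = 32·104 + 103 ≡ 103 (mod 104).
Check: g(103) = 57·103 + 80 = 5951 = 57·104 + 23 ≡ 23 (mod 104).

103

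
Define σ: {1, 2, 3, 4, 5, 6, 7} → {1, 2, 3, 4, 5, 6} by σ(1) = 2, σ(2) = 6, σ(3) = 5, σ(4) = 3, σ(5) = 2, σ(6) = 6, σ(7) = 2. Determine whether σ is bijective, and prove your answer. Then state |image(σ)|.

σ(1) = 2 = σ(5) with 1 ≠ 5, so σ is not injective, hence not bijective.
The image of σ is {2, 3, 5, 6}, which has 4 elements.

4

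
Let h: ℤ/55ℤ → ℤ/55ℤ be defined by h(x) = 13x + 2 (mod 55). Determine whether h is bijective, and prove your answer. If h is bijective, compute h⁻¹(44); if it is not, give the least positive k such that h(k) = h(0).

By definition, h is injective when h(u) = h(v) forces u = v.
Suppose h(u) = h(v) in ℤ/55ℤ. Then 13u + 2 ≡ 13v + 2 (mod 55), so 13(u − v) ≡ 0 (mod 55).
Since gcd(13, 55) = 1, 13 is invertible modulo 55, thus u − v ≡ 0 (mod 55), i.e. u = v.
We now compute 13⁻¹ mod 55 explicitly. Euclid's algorithm: 55 = 4·13 + 3, 13 = 4·3 + 1; back-substituting gives 1 = 17·13 − 4·55, so 13⁻¹ ≡ 17 (mod 55).
For any y ∈ ℤ/55ℤ, x = 17(y − 2) mod 55 satisfies h(x) = 13·17(y − 2) + 2 ≡ y (since 13·17 ≡ 1 mod 55). So every y has a preimage.
Thus h is bijective.
Since h is bijective, we compute h⁻¹(44): solve 13x + 2 ≡ 44 (mod 55), i.e. 13x ≡ 42 (mod 55).
Multiplying by 13⁻¹ = 17 gives x ≡ 17·42 = 714 = 12·55 + 54 ≡ 54 (mod 55).
Check: h(54) = 13·54 + 2 = 704 = 12·55 + 44 ≡ 44 (mod 55).

54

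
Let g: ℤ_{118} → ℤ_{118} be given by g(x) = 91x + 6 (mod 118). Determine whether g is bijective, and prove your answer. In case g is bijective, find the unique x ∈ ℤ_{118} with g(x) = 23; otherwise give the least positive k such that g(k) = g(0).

By definition, injectivity means: for all u, v in the domain, g(u) = g(v) implies u = v.
Suppose g(u) = g(v) in ℤ_{118}. Then 91u + 6 ≡ 91v + 6 (mod 118), thus 91(u − v) ≡ 0 (mod 118).
Since gcd(91, 118) = 1, 91 is invertible modulo 118, hence u − v ≡ 0 (mod 118), i.e. u = v.
We now compute 91⁻¹ mod 118 explicitly. Euclid's algorithm: 118 = 1·91 + 27, 91 = 3·27 + 10, 27 = 2·10 + 7, 10 = 1·7 + 3, 7 = 2·3 + 1; back-substituting gives 1 = 83·91 − 64·118, so 91⁻¹ ≡ 83 (mod 118).
For any y ∈ ℤ_{118}, x = 83(y − 6) mod 118 satisfies g(x) = 91·83(y − 6) + 6 ≡ y (since 91·83 ≡ 1 mod 118). So every y has a preimage.
So g is bijective.
Since g is bijective, we compute g⁻¹(23): solve 91x + 6 ≡ 23 (mod 118), i.e. 91x ≡ 17 (mod 118).
Multiplying by 91⁻¹ = 83 gives x ≡ 83·17 = 1411 = 11·118 + 113 ≡ 113 (mod 118).
Check: g(113) = 91·113 + 6 = 10289 = 87·118 + 23 ≡ 23 (mod 118).

113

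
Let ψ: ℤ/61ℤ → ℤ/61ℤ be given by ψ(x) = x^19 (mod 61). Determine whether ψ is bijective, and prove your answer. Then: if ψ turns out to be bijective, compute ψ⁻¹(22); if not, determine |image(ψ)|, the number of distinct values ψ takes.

16

Since 61 is prime, the nonzero elements of ℤ/61ℤ form a cyclic group of order 60.
As gcd(19, 60) = 1, raising to the 19th power is a bijection on this group: if a^19 ≡ b^19 then (ab^{−1})^19 = 1, and the only element of order dividing gcd(19, 60) = 1 is 1, so a = b.
With ψ(0) = 0 this makes ψ injective on all of ℤ/61ℤ, hence bijective (finite equal-size domain and codomain). In particular ψ is bijective.
Since ψ is bijective, we find the preimage of 22. The inverse of x ↦ x^19 on (ℤ/61ℤ)^× is x ↦ x^19, because 19·19 = 361 = 6·60 + 1 ≡ 1 (mod 60) and x^{60} = 1 for x ≠ 0 (Fermat). So ψ⁻¹(22) = 22^19 mod 61.
Repeated squaring mod 61: 22^1 ≡ 22, 22^2 ≡ 22² = 484 ≡ 57, 22^4 ≡ 57² = 3249 ≡ 16, 22^8 ≡ 16² = 256 ≡ 12, 22^16 ≡ 12² = 144 ≡ 22. Since 19 = 16 + 2 + 1, 22^19 ≡ 22·57·22: 22·57 = 1254 ≡ 34, then 34·22 = 748 ≡ 16. So 22^19 ≡ 16 (mod 61).
Hence ψ⁻¹(22) = 16.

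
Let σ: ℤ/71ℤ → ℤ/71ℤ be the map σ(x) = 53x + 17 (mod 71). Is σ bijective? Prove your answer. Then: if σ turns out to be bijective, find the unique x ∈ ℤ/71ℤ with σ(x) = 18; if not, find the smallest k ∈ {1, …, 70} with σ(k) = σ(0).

67

Recall: σ is injective if σ(x_1) = σ(x_2) implies x_1 = x_2.
Suppose σ(x_1) = σ(x_2) in ℤ/71ℤ. Then 53x_1 + 17 ≡ 53x_2 + 17 (mod 71), therefore 53(x_1 − x_2) ≡ 0 (mod 71).
Since gcd(53, 71) = 1, 53 is invertible modulo 71, therefore x_1 − x_2 ≡ 0 (mod 71), i.e. x_1 = x_2.
We now compute 53⁻¹ mod 71 explicitly. Euclid's algorithm: 71 = 1·53 + 18, 53 = 2·18 + 17, 18 = 1·17 + 1; back-substituting gives 1 = 67·53 − 50·71, so 53⁻¹ ≡ 67 (mod 71).
Then y ↦ 67(y − 17) is a two-sided inverse to σ, so every y ∈ ℤ/71ℤ has a preimage.
So σ is bijective.
Since σ is bijective, we find σ⁻¹(18): we need 53x ≡ 18 − 17 ≡ 1 (mod 71). Using 53⁻¹ = 67: x ≡ 67·1 = 67, so x = 67.
Check: σ(67) = 53·67 + 17 = 3568 = 50·71 + 18 ≡ 18 (mod 71).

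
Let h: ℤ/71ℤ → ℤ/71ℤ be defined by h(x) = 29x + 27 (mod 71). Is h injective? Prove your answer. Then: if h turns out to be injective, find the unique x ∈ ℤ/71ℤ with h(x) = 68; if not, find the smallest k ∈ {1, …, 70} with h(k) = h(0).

21

Suppose h(s) = h(t) in ℤ/71ℤ. Then 29s + 27 ≡ 29t + 27 (mod 71), hence 29(s − t) ≡ 0 (mod 71).
Since gcd(29, 71) = 1, 29 is invertible modulo 71, so s − t ≡ 0 (mod 71), i.e. s = t.
Thus h is injective.
We now compute 29⁻¹ mod 71 explicitly. Euclid's algorithm: 71 = 2·29 + 13, 29 = 2·13 + 3, 13 = 4·3 + 1; back-substituting gives 1 = 49·29 − 20·71, so 29⁻¹ ≡ 49 (mod 71).
Since h is injective, we find h⁻¹(68): we need 29x ≡ 68 − 27 ≡ 41 (mod 71). Using 29⁻¹ = 49: x ≡ 49·41 = 2009 = 28·71 + 21, so x = 21.
Check: h(21) = 29·21 + 27 = 636 = 8·71 + 68 ≡ 68 (mod 71).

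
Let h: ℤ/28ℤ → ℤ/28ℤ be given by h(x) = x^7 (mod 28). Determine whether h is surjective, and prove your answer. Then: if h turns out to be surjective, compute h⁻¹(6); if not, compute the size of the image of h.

h(0) = 0^7 = 0.
h(14): Repeated squaring mod 28: 14^1 ≡ 14, 14^2 ≡ 14² = 196 ≡ 0, 14^4 ≡ 0² = 0. Since 7 = 4 + 2 + 1, 14^7 ≡ 0·0·14: 0·0 = 0, then 0·14 = 0. So 14^7 ≡ 0 (mod 28).
So h(0) = h(14) = 0 while 0 ≠ 14, hence h is not injective.
A non-injective map from the 28-element set ℤ/28ℤ to itself takes at most 27 distinct values, so it cannot be surjective. So h is not surjective.
Since h is not surjective, we determine |image(h)|. Computing x^7 mod 28 for each x (by repeated squaring, reducing mod 28 at every step), the values h(0), h(1), …, h(27) are: 0, 1, 16, 3, 4, 5, 20, 7, 8, 9, 24, 11, 12, 13, 0, 15, 16, 17, 4, 19, 20, 21, 8, 23, 24, 25, 12, 27.
The distinct values are {0, 1, 3, 4, 5, 7, 8, 9, 11, 12, 13, 15, 16, 17, 19, 20, 21, 23, 24, 25, 27}; there are 21 of them.

21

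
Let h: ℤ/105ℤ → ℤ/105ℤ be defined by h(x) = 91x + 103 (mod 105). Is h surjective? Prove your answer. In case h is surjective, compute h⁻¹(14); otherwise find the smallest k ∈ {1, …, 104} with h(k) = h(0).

15

Since gcd(91, 105) = 7, we have 91x ≡ 0 (mod 7) for all x, so h(x) ≡ 5 (mod 7).
But 0 ≢ 5 (mod 7), so 0 ∈ ℤ/105ℤ has no preimage. Thus h is not surjective.
Since h is not surjective, we find the least positive k with h(k) = h(0): this means 91k ≡ 0 (mod 105), i.e. 105 ∣ 91k. Since gcd(91, 105) = 7, dividing through by 7 this holds exactly when 15 ∣ 13k, and as gcd(13, 15) = 1, exactly when 15 ∣ k.
The smallest positive such k is 15.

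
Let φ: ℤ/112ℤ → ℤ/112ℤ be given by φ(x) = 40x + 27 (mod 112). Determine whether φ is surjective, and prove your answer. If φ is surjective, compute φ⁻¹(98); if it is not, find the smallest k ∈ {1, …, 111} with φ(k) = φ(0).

14

Since gcd(40, 112) = 8, we have 40x ≡ 0 (mod 8) for all x, so φ(x) ≡ 3 (mod 8).
But 0 ≢ 3 (mod 8), so 0 ∈ ℤ/112ℤ has no preimage. Therefore φ is not surjective.
Since φ is not surjective, we find the least positive k with φ(k) = φ(0): this means 40k ≡ 0 (mod 112), i.e. 112 ∣ 40k. Since gcd(40, 112) = 8, dividing through by 8 this holds exactly when 14 ∣ 5k, and as gcd(5, 14) = 1, exactly when 14 ∣ k.
The smallest positive such k is 14.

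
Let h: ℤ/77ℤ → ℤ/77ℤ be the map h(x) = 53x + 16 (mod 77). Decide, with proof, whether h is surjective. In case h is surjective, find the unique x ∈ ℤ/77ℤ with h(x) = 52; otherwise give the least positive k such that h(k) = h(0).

37

Since gcd(53, 77) = 1, 53 is invertible modulo 77. Euclid's algorithm: 77 = 1·53 + 24, 53 = 2·24 + 5, 24 = 4·5 + 4, 5 = 1·4 + 1; back-substituting gives 1 = 16·53 − 11·77, so 53⁻¹ ≡ 16 (mod 77).
For any y ∈ ℤ/77ℤ, x = 16(y − 16) mod 77 satisfies h(x) = 53·16(y − 16) + 16 ≡ y (since 53·16 ≡ 1 mod 77). So every y has a preimage.
Therefore h is surjective.
Since h is surjective, we compute h⁻¹(52): solve 53x + 16 ≡ 52 (mod 77), i.e. 53x ≡ 36 (mod 77).
Multiplying by 53⁻¹ = 16 gives x ≡ 16·36 = 576 = 7·77 + 37 ≡ 37 (mod 77).
Check: h(37) = 53·37 + 16 = 1977 = 25·77 + 52 ≡ 52 (mod 77).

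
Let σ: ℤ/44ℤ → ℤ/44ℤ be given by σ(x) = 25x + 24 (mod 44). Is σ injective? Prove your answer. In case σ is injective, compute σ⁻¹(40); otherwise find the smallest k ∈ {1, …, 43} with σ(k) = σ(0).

20

Suppose σ(a) = σ(b) in ℤ/44ℤ. Then 25a + 24 ≡ 25b + 24 (mod 44), so 25(a − b) ≡ 0 (mod 44).
Since gcd(25, 44) = 1, 25 is invertible modulo 44, hence a − b ≡ 0 (mod 44), i.e. a = b.
Hence σ is injective.
We now compute 25⁻¹ mod 44 explicitly. Euclid's algorithm: 44 = 1·25 + 19, 25 = 1·19 + 6, 19 = 3·6 + 1; back-substituting gives 1 = 37·25 − 21·44, so 25⁻¹ ≡ 37 (mod 44).
Since σ is injective, we compute σ⁻¹(40): solve 25x + 24 ≡ 40 (mod 44), i.e. 25x ≡ 16 (mod 44).
Multiplying by 25⁻¹ = 37 gives x ≡ 37·16 = 592 = 13·44 + 20 ≡ 20 (mod 44).
Check: σ(20) = 25·20 + 24 = 524 = 11·44 + 40 ≡ 40 (mod 44).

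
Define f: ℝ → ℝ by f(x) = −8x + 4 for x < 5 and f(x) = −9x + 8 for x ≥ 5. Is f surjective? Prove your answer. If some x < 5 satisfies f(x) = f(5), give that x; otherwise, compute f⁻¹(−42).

Both pieces are strictly decreasing (slopes −8 and −9), so each is injective on its own interval.
The left piece maps (−∞, 5) onto (−36, ∞); the right piece maps [5, ∞) onto (−∞, −37].
The union (−36, ∞) ∪ (−∞, −37] omits the interval between −36 and −37; in particular −36 has no preimage. So f is not surjective.
Because the two images are disjoint, no x < 5 has f(x) = f(5), so we compute f⁻¹(−42): −42 lies in (−∞, −37], so solve −9x + 8 = −42: x = (−42 − 8)/(−9) = 50/9.

50/9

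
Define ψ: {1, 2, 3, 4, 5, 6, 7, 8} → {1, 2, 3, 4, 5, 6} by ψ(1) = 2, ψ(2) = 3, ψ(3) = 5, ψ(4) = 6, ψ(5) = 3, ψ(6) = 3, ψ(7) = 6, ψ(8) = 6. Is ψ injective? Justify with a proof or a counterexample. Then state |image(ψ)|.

ψ(2) = 3 = ψ(5) with 2 ≠ 5, so ψ is not injective.
The image of ψ is {2, 3, 5, 6}, which has 4 elements.

4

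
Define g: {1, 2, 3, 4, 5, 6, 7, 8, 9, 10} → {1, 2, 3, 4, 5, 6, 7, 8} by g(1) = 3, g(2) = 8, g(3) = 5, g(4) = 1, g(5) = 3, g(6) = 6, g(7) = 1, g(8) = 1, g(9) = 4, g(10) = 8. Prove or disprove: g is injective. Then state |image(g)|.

6

g(1) = 3 = g(5) with 1 ≠ 5, so g is not injective.
The image of g is {1, 3, 4, 5, 6, 8}, which has 6 elements.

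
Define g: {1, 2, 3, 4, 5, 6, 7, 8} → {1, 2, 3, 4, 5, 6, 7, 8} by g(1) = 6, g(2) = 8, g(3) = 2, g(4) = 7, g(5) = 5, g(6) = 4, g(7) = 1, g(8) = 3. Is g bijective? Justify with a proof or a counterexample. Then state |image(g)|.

The values 6, 8, 2, 7, 5, 4, 1, 3 are a permutation of {1, 2, 3, 4, 5, 6, 7, 8}: each element appears exactly once.
So g is injective and surjective, hence bijective.
The image of g is {1, 2, 3, 4, 5, 6, 7, 8}, which has 8 elements.

8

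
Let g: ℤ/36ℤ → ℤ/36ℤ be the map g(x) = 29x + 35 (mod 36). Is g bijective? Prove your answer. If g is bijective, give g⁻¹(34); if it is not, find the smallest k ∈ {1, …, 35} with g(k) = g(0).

If g(a) = g(b), then 29a ≡ 29b (mod 36). Because gcd(29, 36) = 1, we may cancel 29 to get a ≡ b (mod 36).
We now compute 29⁻¹ mod 36 explicitly. Euclid's algorithm: 36 = 1·29 + 7, 29 = 4·7 + 1; back-substituting gives 1 = 5·29 − 4·36, so 29⁻¹ ≡ 5 (mod 36).
Then y ↦ 5(y − 35) is a two-sided inverse to g, so every y ∈ ℤ/36ℤ has a preimage.
Hence g is bijective.
Since g is bijective, we find g⁻¹(34): we need 29x ≡ 34 − 35 ≡ 35 (mod 36). Using 29⁻¹ = 5: x ≡ 5·35 = 175 = 4·36 + 31, so x = 31.
Check: g(31) = 29·31 + 35 = 934 = 25·36 + 34 ≡ 34 (mod 36).

31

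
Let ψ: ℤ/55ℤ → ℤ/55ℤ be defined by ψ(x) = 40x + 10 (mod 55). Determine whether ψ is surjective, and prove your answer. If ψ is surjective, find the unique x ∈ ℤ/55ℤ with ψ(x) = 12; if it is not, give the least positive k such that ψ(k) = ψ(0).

11

Since gcd(40, 55) = 5, we have 40x ≡ 0 (mod 5) for all x, so ψ(x) ≡ 0 (mod 5).
But 1 ≢ 0 (mod 5), so 1 ∈ ℤ/55ℤ has no preimage. Therefore ψ is not surjective.
Since ψ is not surjective, we find the least positive k with ψ(k) = ψ(0): this means 40k ≡ 0 (mod 55), i.e. 55 ∣ 40k. Since gcd(40, 55) = 5, dividing through by 5 this holds exactly when 11 ∣ 8k, and as gcd(8, 11) = 1, exactly when 11 ∣ k.
The smallest positive such k is 11.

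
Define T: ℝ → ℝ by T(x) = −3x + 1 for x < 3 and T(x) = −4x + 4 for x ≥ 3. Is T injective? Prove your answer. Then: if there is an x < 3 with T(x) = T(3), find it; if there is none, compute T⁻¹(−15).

Both pieces are strictly decreasing (slopes −3 and −4), so each is injective on its own interval.
The left piece maps (−∞, 3) onto (−8, ∞); the right piece maps [3, ∞) onto (−∞, −8].
These images are disjoint, so no value is attained by both pieces. Thus T is injective.
Because the two images are disjoint, no x < 3 has T(x) = T(3), so we compute T⁻¹(−15): −15 lies in (−∞, −8], so solve −4x + 4 = −15: x = (−15 − 4)/(−4) = 19/4.

19/4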